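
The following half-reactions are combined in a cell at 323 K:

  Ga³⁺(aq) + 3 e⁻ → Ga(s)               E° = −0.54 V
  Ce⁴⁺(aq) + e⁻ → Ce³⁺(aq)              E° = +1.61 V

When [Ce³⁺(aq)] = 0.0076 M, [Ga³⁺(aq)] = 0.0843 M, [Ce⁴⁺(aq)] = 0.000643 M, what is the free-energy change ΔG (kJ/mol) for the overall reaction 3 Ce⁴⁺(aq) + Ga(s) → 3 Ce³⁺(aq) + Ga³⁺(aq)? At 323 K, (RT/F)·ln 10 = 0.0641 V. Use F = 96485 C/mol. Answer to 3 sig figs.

−609 kJ/mol

The standard cell potential is +1.61 − (−0.54) = +2.15 V, with n = 3 electrons in the balanced equation.
The reaction quotient is ([Ce³⁺(aq)]^3·[Ga³⁺(aq)]) / [Ce⁴⁺(aq)]^3 = 139; by Nernst, E = +2.15 − (0.0641/3)(2.144) = +2.1042 V.
Then ΔG = −nFE = −3 × 96485 × +2.1042 J/mol = −609 kJ/mol.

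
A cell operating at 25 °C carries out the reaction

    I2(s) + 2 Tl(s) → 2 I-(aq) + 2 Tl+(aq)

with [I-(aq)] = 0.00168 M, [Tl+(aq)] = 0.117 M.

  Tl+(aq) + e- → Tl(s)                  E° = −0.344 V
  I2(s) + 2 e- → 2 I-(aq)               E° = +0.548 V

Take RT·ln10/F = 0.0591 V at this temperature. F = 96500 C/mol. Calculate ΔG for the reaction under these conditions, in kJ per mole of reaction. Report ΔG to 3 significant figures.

−214 kJ/mol

The standard cell potential is +0.548 − (−0.344) = +0.892 V, with n = 2 electrons in the balanced equation.
The reaction quotient is [I-(aq)]^2·[Tl+(aq)]^2 = 3.86×10^−8; by Nernst, E = +0.892 − (0.0591/2)(−7.413) = +1.1111 V.
Then ΔG = −nFE = −2 × 96500 × +1.1111 J/mol = −214 kJ/mol.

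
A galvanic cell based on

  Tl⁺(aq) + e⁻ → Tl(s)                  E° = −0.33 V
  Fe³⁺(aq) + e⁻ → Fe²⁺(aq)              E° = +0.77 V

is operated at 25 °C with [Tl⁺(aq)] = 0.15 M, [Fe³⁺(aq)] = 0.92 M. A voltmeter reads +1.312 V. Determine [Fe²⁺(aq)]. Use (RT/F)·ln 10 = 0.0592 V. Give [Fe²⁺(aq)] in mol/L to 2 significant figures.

0.0016 M

With Fe³⁺/Fe²⁺ at the cathode and Tl⁺/Tl at the anode, E°cell = +0.77 − (−0.33) = +1.10 V (n = 1).
Since E = E° − (0.0592/n)·log Q, log Q = n(E° − E)/0.0592 = −3.581.
Balancing electrons gives Fe³⁺(aq) + Tl(s) → Fe²⁺(aq) + Tl⁺(aq); thus Q = ([Fe²⁺(aq)]·[Tl⁺(aq)]) / [Fe³⁺(aq)].
Solving for the unknown gives log [Fe²⁺(aq)] = −2.793, so [Fe²⁺(aq)] ≈ 0.0016 M.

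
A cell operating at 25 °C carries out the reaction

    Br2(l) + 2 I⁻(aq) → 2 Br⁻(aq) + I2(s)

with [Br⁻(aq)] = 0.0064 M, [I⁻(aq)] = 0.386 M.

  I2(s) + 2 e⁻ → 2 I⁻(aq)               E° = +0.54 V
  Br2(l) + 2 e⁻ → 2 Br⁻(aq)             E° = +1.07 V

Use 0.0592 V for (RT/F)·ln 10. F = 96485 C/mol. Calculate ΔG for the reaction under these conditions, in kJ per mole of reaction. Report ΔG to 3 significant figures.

−123 kJ/mol

The standard cell potential is +1.07 − (+0.54) = +0.53 V, with n = 2 electrons in the balanced equation.
The reaction quotient is [Br⁻(aq)]^2 / [I⁻(aq)]^2 = 0.000275; by Nernst, E = +0.53 − (0.0592/2)(−3.561) = +0.6354 V.
Finally ΔG = −nFE = −(2)(96485 C/mol)(+0.6354 V) = −123 kJ/mol.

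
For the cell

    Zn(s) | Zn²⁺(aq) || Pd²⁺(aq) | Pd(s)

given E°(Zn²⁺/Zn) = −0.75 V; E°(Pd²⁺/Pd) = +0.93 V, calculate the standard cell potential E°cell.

By convention the left-hand electrode in cell notation is the anode (oxidation) and the right-hand electrode is the cathode (reduction).
E°cell = E°(right) − E°(left) = +0.93 − (−0.75) = +1.68 V.

+1.68 V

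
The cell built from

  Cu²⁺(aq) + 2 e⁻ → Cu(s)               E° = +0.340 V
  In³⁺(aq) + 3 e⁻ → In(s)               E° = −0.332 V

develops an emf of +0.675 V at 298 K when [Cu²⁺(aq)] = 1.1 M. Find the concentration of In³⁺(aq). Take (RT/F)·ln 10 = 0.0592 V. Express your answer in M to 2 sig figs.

0.81 M

With Cu²⁺/Cu at the cathode and In³⁺/In at the anode, E°cell = +0.340 − (−0.332) = +0.672 V (n = 6).
From the Nernst equation, log Q = n(E° − E)/0.0592 = 6·(+0.672 − (+0.675))/0.0592 = −0.304.
For 3 Cu²⁺(aq) + 2 In(s) → 3 Cu(s) + 2 In³⁺(aq), the reaction quotient is Q = [In³⁺(aq)]^2 / [Cu²⁺(aq)]^3.
Solving for the unknown gives log [In³⁺(aq)] = −0.090, so [In³⁺(aq)] ≈ 0.81 M.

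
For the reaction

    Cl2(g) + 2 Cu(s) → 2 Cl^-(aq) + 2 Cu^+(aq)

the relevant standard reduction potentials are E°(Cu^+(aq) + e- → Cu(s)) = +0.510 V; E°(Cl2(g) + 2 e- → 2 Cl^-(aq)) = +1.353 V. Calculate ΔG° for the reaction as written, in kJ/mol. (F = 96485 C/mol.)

−163 kJ/mol

In the reaction as written Cl2(g) is reduced, so the Cl₂/Cl⁻ couple is the cathode and Cu⁺/Cu is the anode.
E°cell = +1.353 − (+0.510) = +0.843 V; balancing electrons gives n = 2.
ΔG° = −nFE°cell = −(2)(96485)(+0.843) J/mol = −163 kJ/mol.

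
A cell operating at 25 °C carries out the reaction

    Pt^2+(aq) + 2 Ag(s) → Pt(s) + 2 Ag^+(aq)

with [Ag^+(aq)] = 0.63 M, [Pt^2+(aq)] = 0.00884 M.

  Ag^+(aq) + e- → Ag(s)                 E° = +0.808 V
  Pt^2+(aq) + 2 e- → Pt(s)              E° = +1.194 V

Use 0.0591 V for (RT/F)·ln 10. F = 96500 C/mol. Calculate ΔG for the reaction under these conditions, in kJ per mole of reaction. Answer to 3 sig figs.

−65.1 kJ/mol

With Pt²⁺/Pt reduced at the cathode, E°cell = +1.194 − (+0.808) = +0.386 V and n = 2.
Here Q = [Ag^+(aq)]^2 / [Pt^2+(aq)] = 44.9 (log Q = 1.652), giving E = +0.386 − (0.0591/2)·(1.652) = +0.3372 V.
Then ΔG = −nFE = −2 × 96500 × +0.3372 J/mol = −65.1 kJ/mol.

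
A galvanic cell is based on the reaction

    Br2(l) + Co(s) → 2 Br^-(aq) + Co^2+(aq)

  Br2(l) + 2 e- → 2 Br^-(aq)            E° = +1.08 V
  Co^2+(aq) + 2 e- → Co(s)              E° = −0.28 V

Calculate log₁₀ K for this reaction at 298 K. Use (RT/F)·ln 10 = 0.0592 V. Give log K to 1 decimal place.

log K = 45.9

The Br₂/Br⁻ couple is reduced (cathode); E°cell = +1.08 − (−0.28) = +1.36 V with n = 2.
At equilibrium E = 0, so log K = nE°cell / 0.0592 = (2)(+1.36) / 0.0592 = 45.9.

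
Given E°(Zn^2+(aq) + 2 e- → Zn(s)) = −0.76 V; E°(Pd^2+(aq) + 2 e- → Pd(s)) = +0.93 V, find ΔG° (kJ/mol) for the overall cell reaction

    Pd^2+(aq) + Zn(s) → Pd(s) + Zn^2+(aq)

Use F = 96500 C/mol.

−326 kJ/mol

In the reaction as written Pd^2+(aq) is reduced, so the Pd²⁺/Pd couple is the cathode and Zn²⁺/Zn is the anode.
E°cell = +0.93 − (−0.76) = +1.69 V; balancing electrons gives n = 2.
ΔG° = −nFE°cell = −(2)(96500)(+1.69) J/mol = −326 kJ/mol.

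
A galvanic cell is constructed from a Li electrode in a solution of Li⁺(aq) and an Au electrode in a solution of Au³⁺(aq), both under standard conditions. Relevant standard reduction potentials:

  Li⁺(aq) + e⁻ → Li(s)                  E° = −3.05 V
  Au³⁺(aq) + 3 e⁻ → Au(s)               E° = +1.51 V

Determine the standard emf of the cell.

+4.56 V

The Au³⁺/Au couple has the higher E°, so Au ion is reduced (cathode) and Li is oxidized (anode).
E°cell = E°(cathode) − E°(anode) = +1.51 − (−3.05) = +4.56 V.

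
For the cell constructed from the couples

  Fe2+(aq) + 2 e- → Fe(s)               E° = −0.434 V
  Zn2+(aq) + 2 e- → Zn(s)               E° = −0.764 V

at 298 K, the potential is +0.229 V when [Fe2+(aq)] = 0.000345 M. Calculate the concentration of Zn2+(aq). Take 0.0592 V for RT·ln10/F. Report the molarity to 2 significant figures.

With Fe²⁺/Fe at the cathode and Zn²⁺/Zn at the anode, E°cell = −0.434 − (−0.764) = +0.330 V (n = 2).
Since E = E° − (0.0592/n)·log Q, log Q = n(E° − E)/0.0592 = 3.412.
Balancing electrons gives Fe2+(aq) + Zn(s) → Fe(s) + Zn2+(aq); thus Q = [Zn2+(aq)] / [Fe2+(aq)].
Isolating [Zn2+(aq)] in Q = 10^{3.412} yields log [Zn2+(aq)] = −0.050, i.e. 0.89 M.

0.89 M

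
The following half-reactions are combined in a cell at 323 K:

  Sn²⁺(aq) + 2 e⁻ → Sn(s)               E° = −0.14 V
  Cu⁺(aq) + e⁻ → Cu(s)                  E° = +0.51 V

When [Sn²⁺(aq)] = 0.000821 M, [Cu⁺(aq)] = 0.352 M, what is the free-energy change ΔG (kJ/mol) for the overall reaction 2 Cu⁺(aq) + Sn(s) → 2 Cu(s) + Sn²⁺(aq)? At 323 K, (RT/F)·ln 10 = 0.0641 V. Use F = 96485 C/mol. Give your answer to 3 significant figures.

−139 kJ/mol

The standard cell potential is +0.51 − (−0.14) = +0.65 V, with n = 2 electrons in the balanced equation.
Here Q = [Sn²⁺(aq)] / [Cu⁺(aq)]^2 = 0.00663 (log Q = −2.179), giving E = +0.65 − (0.0641/2)·(−2.179) = +0.7198 V.
ΔG = −nFE = −(2)(96485)(+0.7198) J/mol = −139 kJ/mol.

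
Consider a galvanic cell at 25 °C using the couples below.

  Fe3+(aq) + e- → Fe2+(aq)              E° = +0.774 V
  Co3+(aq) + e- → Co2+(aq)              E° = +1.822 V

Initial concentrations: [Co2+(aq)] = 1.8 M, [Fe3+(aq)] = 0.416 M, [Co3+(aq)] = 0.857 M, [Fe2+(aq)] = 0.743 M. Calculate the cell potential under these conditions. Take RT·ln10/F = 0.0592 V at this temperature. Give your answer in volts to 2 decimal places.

Since E°(Co³⁺/Co²⁺) > E°(Fe³⁺/Fe²⁺), Co³⁺/Co²⁺ serves as the cathode.
The standard potential is +1.822 − (+0.774) = +1.048 V and the balanced reaction transfers n = 1 electron.
The balanced reaction is Co3+(aq) + Fe2+(aq) → Co2+(aq) + Fe3+(aq), so Q = ([Co2+(aq)]·[Fe3+(aq)]) / ([Co3+(aq)]·[Fe2+(aq)]) = 1.18 and log Q = 0.070.
By the Nernst equation, E = +1.048 − (0.0592/1)·(0.070) = +1.04 V.

+1.04 V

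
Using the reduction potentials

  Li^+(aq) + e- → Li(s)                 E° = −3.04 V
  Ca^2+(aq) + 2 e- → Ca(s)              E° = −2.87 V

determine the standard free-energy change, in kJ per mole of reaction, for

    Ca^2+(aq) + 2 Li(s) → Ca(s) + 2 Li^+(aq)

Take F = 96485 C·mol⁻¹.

In the reaction as written Ca^2+(aq) is reduced, so the Ca²⁺/Ca couple is the cathode and Li⁺/Li is the anode.
E°cell = −2.87 − (−3.04) = +0.17 V; balancing electrons gives n = 2.
ΔG° = −nFE°cell = −(2)(96485)(+0.17) J/mol = −32.8 kJ/mol.

−32.8 kJ/mol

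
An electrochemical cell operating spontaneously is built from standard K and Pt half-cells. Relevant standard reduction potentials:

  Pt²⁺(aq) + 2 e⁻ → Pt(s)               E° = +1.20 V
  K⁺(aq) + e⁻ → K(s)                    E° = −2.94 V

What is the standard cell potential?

+4.14 V

The Pt²⁺/Pt couple has the higher E°, so Pt ion is reduced (cathode) and K is oxidized (anode).
E°cell = E°(cathode) − E°(anode) = +1.20 − (−2.94) = +4.14 V.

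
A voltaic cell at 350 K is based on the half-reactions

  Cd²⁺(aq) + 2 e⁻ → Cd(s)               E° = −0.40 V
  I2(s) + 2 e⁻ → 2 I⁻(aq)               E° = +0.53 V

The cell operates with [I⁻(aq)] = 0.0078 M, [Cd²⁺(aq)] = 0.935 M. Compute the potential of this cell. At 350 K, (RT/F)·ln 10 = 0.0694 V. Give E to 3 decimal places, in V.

+1.077 V

The I₂/I⁻ couple has the more positive E°, so it is the cathode; Cd²⁺/Cd is the anode.
E°cell = +0.53 − (−0.40) = +0.93 V, with n = 2 electrons transferred.
The balanced reaction is I2(s) + Cd(s) → 2 I⁻(aq) + Cd²⁺(aq), so Q = [I⁻(aq)]^2·[Cd²⁺(aq)] = 5.69×10^−5 and log Q = −4.245.
Applying E = E° − (RT ln10/nF)·log Q gives +0.93 − (0.0694/2)(−4.245) = +1.077 V.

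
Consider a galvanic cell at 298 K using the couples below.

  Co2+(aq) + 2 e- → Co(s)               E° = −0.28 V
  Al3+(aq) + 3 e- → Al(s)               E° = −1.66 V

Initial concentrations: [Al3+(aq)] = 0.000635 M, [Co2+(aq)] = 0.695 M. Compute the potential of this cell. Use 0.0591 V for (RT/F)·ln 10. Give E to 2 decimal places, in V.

Since E°(Co²⁺/Co) > E°(Al³⁺/Al), Co²⁺/Co serves as the cathode.
E°cell = −0.28 − (−1.66) = +1.38 V, with n = 6 electrons transferred.
Balancing gives 3 Co2+(aq) + 2 Al(s) → 3 Co(s) + 2 Al3+(aq); hence Q = [Al3+(aq)]^2 / [Co2+(aq)]^3 = 1.2×10^−6 (log Q = −5.920).
By the Nernst equation, E = +1.38 − (0.0591/6)·(−5.920) = +1.44 V.

+1.44 V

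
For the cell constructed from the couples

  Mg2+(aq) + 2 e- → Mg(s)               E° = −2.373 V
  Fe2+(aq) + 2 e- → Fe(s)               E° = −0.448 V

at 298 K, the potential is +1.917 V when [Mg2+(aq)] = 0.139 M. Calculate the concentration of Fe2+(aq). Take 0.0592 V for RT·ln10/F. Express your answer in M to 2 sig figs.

0.075 M

The Fe²⁺/Fe couple has the larger reduction potential, so it is the cathode: E°cell = −0.448 − (−2.373) = +1.925 V and n = 2.
Since E = E° − (0.0592/n)·log Q, log Q = n(E° − E)/0.0592 = 0.270.
The balanced reaction is Fe2+(aq) + Mg(s) → Fe(s) + Mg2+(aq), so Q = [Mg2+(aq)] / [Fe2+(aq)].
Substituting the known concentrations and solving, log [Fe2+(aq)] = −1.127 and [Fe2+(aq)] = 0.075 M.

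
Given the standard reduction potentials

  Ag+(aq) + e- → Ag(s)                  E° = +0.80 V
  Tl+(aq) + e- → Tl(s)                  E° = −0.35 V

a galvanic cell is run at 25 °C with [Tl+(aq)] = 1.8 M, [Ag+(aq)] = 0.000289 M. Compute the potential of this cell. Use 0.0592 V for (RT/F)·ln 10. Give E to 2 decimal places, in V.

Since E°(Ag⁺/Ag) > E°(Tl⁺/Tl), Ag⁺/Ag serves as the cathode.
E°cell = +0.80 − (−0.35) = +1.15 V, with n = 1 electron transferred.
For the overall reaction Ag+(aq) + Tl(s) → Ag(s) + Tl+(aq), Q = [Tl+(aq)] / [Ag+(aq)] = 6.23×10^3, giving log Q = 3.794.
E = E° − (0.0592/n)·log Q = +1.15 − (0.0592/1)(3.794) = +0.93 V.

+0.93 V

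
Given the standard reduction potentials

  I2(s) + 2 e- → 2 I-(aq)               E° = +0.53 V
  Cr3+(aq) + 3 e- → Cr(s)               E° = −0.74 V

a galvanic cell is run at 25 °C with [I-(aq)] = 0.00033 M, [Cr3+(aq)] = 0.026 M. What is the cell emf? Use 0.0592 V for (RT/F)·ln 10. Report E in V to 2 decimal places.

I₂/I⁻ is reduced (cathode, E° = +0.53 V) and Cr³⁺/Cr is oxidized (anode).
E°cell = E°cat − E°an = +0.53 − (−0.74) = +1.27 V; n = 6.
The balanced reaction is 3 I2(s) + 2 Cr(s) → 6 I-(aq) + 2 Cr3+(aq), so Q = [I-(aq)]^6·[Cr3+(aq)]^2 = 8.73×10^−25 and log Q = −24.059.
E = E° − (0.0592/n)·log Q = +1.27 − (0.0592/6)(−24.059) = +1.51 V.

+1.51 V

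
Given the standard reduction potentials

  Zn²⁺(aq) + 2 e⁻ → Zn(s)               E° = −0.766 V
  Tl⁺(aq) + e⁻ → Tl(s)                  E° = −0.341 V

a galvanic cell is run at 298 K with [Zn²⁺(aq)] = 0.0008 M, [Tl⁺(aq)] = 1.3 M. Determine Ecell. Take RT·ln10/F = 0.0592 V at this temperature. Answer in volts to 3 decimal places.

+0.523 V

Tl⁺/Tl is reduced (cathode, E° = −0.341 V) and Zn²⁺/Zn is oxidized (anode).
The standard potential is −0.341 − (−0.766) = +0.425 V and the balanced reaction transfers n = 2 electrons.
Balancing gives 2 Tl⁺(aq) + Zn(s) → 2 Tl(s) + Zn²⁺(aq); hence Q = [Zn²⁺(aq)] / [Tl⁺(aq)]^2 = 0.000473 (log Q = −3.325).
E = E° − (0.0592/n)·log Q = +0.425 − (0.0592/2)(−3.325) = +0.523 V.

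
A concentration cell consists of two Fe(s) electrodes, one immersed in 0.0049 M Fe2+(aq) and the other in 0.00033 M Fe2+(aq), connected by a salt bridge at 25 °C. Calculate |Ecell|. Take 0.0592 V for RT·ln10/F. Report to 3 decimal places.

For a concentration cell E°cell = 0, since both electrodes use the same couple.
The compartment with the higher Fe2+(aq) concentration (0.0049 M) acts as the cathode; ions are reduced there and produced at the dilute (0.00033 M) anode.
With n = 2, Ecell = −(0.0592/2)·log([dilute]/[conc]) = −(0.0592/2)·log(0.00033/0.0049) = +0.035 V.

0.035 V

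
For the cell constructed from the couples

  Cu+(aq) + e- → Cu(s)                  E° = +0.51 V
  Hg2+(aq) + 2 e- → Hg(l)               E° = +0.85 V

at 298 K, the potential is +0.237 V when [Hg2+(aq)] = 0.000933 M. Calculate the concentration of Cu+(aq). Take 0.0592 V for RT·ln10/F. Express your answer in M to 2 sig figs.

With Hg²⁺/Hg at the cathode and Cu⁺/Cu at the anode, E°cell = +0.85 − (+0.51) = +0.34 V (n = 2).
Rearranging E = E° − (0.0592/n)·log Q gives log Q = 2(+0.34 − (+0.237))/0.0592 = 3.480.
For Hg2+(aq) + 2 Cu(s) → Hg(l) + 2 Cu+(aq), the reaction quotient is Q = [Cu+(aq)]^2 / [Hg2+(aq)].
Isolating [Cu+(aq)] in Q = 10^{3.480} yields log [Cu+(aq)] = 0.225, i.e. 1.7 M.

1.7 M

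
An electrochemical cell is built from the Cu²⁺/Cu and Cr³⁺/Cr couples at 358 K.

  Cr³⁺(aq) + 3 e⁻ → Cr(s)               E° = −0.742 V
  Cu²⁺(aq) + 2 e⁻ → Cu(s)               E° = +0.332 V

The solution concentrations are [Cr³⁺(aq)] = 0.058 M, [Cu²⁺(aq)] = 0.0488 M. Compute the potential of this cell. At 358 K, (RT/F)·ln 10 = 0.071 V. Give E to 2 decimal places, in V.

+1.06 V

The Cu²⁺/Cu couple has the more positive E°, so it is the cathode; Cr³⁺/Cr is the anode.
E°cell = +0.332 − (−0.742) = +1.074 V, with n = 6 electrons transferred.
Balancing gives 3 Cu²⁺(aq) + 2 Cr(s) → 3 Cu(s) + 2 Cr³⁺(aq); hence Q = [Cr³⁺(aq)]^2 / [Cu²⁺(aq)]^3 = 28.9 (log Q = 1.462).
By the Nernst equation, E = +1.074 − (0.071/6)·(1.462) = +1.06 V.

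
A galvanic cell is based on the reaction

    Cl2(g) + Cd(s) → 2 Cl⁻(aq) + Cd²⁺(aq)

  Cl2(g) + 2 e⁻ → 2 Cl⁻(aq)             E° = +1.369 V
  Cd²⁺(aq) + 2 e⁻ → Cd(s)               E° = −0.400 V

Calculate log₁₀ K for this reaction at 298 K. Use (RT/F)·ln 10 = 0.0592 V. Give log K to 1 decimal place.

log K = 59.8

The Cl₂/Cl⁻ couple is reduced (cathode); E°cell = +1.369 − (−0.400) = +1.769 V with n = 2.
At equilibrium E = 0, so log K = nE°cell / 0.0592 = (2)(+1.769) / 0.0592 = 59.8.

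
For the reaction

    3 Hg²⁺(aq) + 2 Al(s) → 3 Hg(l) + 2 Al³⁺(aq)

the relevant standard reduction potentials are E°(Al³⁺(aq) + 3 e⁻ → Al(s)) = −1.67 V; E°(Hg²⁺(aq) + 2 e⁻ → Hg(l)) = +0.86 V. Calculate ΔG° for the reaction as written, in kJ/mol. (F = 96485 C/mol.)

−1465 kJ/mol

In the reaction as written Hg²⁺(aq) is reduced, so the Hg²⁺/Hg couple is the cathode and Al³⁺/Al is the anode.
E°cell = +0.86 − (−1.67) = +2.53 V; balancing electrons gives n = 6.
ΔG° = −nFE°cell = −(6)(96485)(+2.53) J/mol = −1465 kJ/mol.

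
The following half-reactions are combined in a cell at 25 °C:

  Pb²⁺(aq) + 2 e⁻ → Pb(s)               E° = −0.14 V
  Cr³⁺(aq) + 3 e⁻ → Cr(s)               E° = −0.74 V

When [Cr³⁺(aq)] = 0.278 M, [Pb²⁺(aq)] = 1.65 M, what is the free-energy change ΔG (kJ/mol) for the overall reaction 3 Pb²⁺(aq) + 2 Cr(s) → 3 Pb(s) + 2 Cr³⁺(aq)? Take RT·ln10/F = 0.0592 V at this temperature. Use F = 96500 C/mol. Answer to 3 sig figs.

E°cell = −0.14 − (−0.74) = +0.60 V; the balanced reaction transfers n = 6 electrons.
The reaction quotient is [Cr³⁺(aq)]^2 / [Pb²⁺(aq)]^3 = 0.0172; by Nernst, E = +0.60 − (0.0592/6)(−1.764) = +0.6174 V.
Finally ΔG = −nFE = −(6)(96500 C/mol)(+0.6174 V) = −357 kJ/mol.

−357 kJ/mol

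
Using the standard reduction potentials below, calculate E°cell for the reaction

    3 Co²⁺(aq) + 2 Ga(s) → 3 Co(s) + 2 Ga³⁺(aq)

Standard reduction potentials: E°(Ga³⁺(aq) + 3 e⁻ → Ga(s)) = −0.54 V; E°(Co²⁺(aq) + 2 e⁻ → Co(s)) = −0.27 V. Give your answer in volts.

+0.27 V

In the reaction as written, Co²⁺(aq) is reduced (cathode) and Ga³⁺(aq) is produced by oxidation at the anode.
E°cell = E°(cathode) − E°(anode) = −0.27 − (−0.54) = +0.27 V.
The positive value indicates the reaction is spontaneous as written.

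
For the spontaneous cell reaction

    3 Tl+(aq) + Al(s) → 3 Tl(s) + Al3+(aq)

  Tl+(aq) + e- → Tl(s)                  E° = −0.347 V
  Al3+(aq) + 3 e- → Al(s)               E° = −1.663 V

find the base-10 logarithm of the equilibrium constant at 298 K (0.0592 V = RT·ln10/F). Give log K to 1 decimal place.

The Tl⁺/Tl couple is reduced (cathode); E°cell = −0.347 − (−1.663) = +1.316 V with n = 3.
At equilibrium E = 0, so log K = nE°cell / 0.0592 = (3)(+1.316) / 0.0592 = 66.7.

log K = 66.7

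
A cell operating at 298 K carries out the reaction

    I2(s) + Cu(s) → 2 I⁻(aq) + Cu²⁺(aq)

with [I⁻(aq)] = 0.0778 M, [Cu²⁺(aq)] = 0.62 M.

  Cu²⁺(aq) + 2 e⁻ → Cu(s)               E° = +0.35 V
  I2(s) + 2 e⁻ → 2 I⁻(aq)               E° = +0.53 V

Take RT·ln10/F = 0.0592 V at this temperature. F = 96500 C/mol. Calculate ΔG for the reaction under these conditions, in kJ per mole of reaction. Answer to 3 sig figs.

With I₂/I⁻ reduced at the cathode, E°cell = +0.53 − (+0.35) = +0.18 V and n = 2.
The reaction quotient is [I⁻(aq)]^2·[Cu²⁺(aq)] = 0.00375; by Nernst, E = +0.18 − (0.0592/2)(−2.426) = +0.2518 V.
Finally ΔG = −nFE = −(2)(96500 C/mol)(+0.2518 V) = −48.6 kJ/mol.

−48.6 kJ/mol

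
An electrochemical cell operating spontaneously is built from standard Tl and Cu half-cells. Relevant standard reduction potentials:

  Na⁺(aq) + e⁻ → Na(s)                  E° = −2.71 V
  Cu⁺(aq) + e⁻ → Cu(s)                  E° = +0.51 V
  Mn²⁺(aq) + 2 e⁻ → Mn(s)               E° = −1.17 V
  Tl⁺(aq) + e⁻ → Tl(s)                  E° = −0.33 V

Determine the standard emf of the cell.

Of the two couples in this cell, the one with the more positive reduction potential is reduced at the cathode: here that is Cu⁺/Cu (+0.51 V); Tl⁺/Tl (−0.33 V) is the anode.
E°cell = E°(cathode) − E°(anode) = +0.51 − (−0.33) = +0.84 V.

+0.84 V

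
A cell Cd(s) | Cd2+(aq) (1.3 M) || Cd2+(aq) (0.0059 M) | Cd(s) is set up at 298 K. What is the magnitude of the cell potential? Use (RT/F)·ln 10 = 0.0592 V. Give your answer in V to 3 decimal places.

For a concentration cell E°cell = 0, since both electrodes use the same couple.
The compartment with the higher Cd2+(aq) concentration (1.3 M) acts as the cathode; ions are reduced there and produced at the dilute (0.0059 M) anode.
With n = 2, Ecell = −(0.0592/2)·log([dilute]/[conc]) = −(0.0592/2)·log(0.0059/1.3) = +0.069 V.

0.069 V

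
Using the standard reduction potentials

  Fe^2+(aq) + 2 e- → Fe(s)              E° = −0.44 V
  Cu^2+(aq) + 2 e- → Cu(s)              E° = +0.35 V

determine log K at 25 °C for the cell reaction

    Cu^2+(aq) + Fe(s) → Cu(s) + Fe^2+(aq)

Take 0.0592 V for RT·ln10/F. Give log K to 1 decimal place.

The Cu²⁺/Cu couple is reduced (cathode); E°cell = +0.35 − (−0.44) = +0.79 V with n = 2.
At equilibrium E = 0, so log K = nE°cell / 0.0592 = (2)(+0.79) / 0.0592 = 26.7.

log K = 26.7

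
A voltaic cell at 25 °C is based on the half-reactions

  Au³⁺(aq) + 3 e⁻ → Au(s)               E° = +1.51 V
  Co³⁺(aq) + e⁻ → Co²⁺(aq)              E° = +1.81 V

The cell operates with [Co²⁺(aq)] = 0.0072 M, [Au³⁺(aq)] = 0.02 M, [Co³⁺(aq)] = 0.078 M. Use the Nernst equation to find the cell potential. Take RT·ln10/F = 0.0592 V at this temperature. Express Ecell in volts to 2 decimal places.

The Co³⁺/Co²⁺ couple has the more positive E°, so it is the cathode; Au³⁺/Au is the anode.
E°cell = E°cat − E°an = +1.81 − (+1.51) = +0.30 V; n = 3.
For the overall reaction 3 Co³⁺(aq) + Au(s) → 3 Co²⁺(aq) + Au³⁺(aq), Q = ([Co²⁺(aq)]^3·[Au³⁺(aq)]) / [Co³⁺(aq)]^3 = 1.57×10^−5, giving log Q = −4.803.
By the Nernst equation, E = +0.30 − (0.0592/3)·(−4.803) = +0.39 V.

+0.39 V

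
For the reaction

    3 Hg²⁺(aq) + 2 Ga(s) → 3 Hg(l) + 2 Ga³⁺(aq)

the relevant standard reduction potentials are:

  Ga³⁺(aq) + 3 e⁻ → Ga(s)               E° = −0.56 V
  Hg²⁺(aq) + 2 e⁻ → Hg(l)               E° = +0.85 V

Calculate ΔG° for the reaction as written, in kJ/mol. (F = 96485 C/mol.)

In the reaction as written Hg²⁺(aq) is reduced, so the Hg²⁺/Hg couple is the cathode and Ga³⁺/Ga is the anode.
E°cell = +0.85 − (−0.56) = +1.41 V; balancing electrons gives n = 6.
ΔG° = −nFE°cell = −(6)(96485)(+1.41) J/mol = −816 kJ/mol.

−816 kJ/mol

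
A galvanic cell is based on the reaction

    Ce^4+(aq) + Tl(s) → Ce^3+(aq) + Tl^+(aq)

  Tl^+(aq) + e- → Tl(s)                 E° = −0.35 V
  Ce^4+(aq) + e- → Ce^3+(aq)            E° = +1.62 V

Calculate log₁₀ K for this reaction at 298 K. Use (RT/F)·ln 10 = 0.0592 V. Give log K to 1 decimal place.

The Ce⁴⁺/Ce³⁺ couple is reduced (cathode); E°cell = +1.62 − (−0.35) = +1.97 V with n = 1.
At equilibrium E = 0, so log K = nE°cell / 0.0592 = (1)(+1.97) / 0.0592 = 33.3.

log K = 33.3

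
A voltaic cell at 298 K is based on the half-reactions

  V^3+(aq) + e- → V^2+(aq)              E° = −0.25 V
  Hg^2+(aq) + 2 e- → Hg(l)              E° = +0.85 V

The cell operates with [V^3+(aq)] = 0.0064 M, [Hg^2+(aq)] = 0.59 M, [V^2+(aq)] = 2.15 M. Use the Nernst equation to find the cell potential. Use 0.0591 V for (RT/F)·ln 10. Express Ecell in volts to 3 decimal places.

Hg²⁺/Hg is reduced (cathode, E° = +0.85 V) and V³⁺/V²⁺ is oxidized (anode).
E°cell = E°cat − E°an = +0.85 − (−0.25) = +1.10 V; n = 2.
Balancing gives Hg^2+(aq) + 2 V^2+(aq) → Hg(l) + 2 V^3+(aq); hence Q = [V^3+(aq)]^2 / ([Hg^2+(aq)]·[V^2+(aq)]^2) = 1.5×10^−5 (log Q = −4.823).
Applying E = E° − (RT ln10/nF)·log Q gives +1.10 − (0.0591/2)(−4.823) = +1.243 V.

+1.243 V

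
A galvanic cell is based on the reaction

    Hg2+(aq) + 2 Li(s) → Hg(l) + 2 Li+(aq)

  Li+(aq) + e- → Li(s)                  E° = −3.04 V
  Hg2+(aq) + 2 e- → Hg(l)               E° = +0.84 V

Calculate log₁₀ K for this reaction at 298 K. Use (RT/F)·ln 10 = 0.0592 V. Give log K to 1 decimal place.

The Hg²⁺/Hg couple is reduced (cathode); E°cell = +0.84 − (−3.04) = +3.88 V with n = 2.
At equilibrium E = 0, so log K = nE°cell / 0.0592 = (2)(+3.88) / 0.0592 = 131.1.

log K = 131.1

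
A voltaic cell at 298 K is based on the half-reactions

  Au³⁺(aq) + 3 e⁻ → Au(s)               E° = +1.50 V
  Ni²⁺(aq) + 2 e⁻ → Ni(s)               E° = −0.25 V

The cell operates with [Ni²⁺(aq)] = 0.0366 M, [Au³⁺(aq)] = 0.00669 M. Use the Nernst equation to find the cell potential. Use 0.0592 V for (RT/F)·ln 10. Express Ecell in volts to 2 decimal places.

+1.75 V

Au³⁺/Au is reduced (cathode, E° = +1.50 V) and Ni²⁺/Ni is oxidized (anode).
The standard potential is +1.50 − (−0.25) = +1.75 V and the balanced reaction transfers n = 6 electrons.
For the overall reaction 2 Au³⁺(aq) + 3 Ni(s) → 2 Au(s) + 3 Ni²⁺(aq), Q = [Ni²⁺(aq)]^3 / [Au³⁺(aq)]^2 = 1.1, giving log Q = 0.040.
Applying E = E° − (RT ln10/nF)·log Q gives +1.75 − (0.0592/6)(0.040) = +1.75 V.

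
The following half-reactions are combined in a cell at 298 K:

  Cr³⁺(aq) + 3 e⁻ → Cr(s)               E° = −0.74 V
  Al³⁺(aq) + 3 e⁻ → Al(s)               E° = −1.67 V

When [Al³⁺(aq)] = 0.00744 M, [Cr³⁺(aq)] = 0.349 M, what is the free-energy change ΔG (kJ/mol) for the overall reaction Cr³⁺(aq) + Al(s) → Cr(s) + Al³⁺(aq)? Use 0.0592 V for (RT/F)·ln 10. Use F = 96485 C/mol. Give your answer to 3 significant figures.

−279 kJ/mol

The standard cell potential is −0.74 − (−1.67) = +0.93 V, with n = 3 electrons in the balanced equation.
Here Q = [Al³⁺(aq)] / [Cr³⁺(aq)] = 0.0213 (log Q = −1.671), giving E = +0.93 − (0.0592/3)·(−1.671) = +0.9630 V.
ΔG = −nFE = −(3)(96485)(+0.9630) J/mol = −279 kJ/mol.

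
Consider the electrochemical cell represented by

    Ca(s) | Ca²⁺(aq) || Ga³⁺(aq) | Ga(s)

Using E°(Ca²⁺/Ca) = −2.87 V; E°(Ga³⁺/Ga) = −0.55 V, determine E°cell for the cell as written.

By convention the left-hand electrode in cell notation is the anode (oxidation) and the right-hand electrode is the cathode (reduction).
E°cell = E°(right) − E°(left) = −0.55 − (−2.87) = +2.32 V.

+2.32 V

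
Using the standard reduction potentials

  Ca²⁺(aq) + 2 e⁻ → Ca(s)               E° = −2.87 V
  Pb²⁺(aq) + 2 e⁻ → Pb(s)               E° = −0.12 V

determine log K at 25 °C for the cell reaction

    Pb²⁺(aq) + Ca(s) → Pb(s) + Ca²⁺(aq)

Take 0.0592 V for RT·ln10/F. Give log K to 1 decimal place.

The Pb²⁺/Pb couple is reduced (cathode); E°cell = −0.12 − (−2.87) = +2.75 V with n = 2.
At equilibrium E = 0, so log K = nE°cell / 0.0592 = (2)(+2.75) / 0.0592 = 92.9.

log K = 92.9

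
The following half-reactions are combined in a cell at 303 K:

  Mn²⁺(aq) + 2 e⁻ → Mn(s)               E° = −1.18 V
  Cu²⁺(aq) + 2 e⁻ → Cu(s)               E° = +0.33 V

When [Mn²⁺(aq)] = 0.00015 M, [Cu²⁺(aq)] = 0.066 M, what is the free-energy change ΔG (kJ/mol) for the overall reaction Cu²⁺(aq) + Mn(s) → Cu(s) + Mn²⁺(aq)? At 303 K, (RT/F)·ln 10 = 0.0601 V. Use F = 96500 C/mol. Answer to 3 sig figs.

E°cell = +0.33 − (−1.18) = +1.51 V; the balanced reaction transfers n = 2 electrons.
Q = [Mn²⁺(aq)] / [Cu²⁺(aq)] = 0.00227, so log Q = −2.643 and E = +1.51 − (0.0601/2)(−2.643) = +1.5894 V.
Then ΔG = −nFE = −2 × 96500 × +1.5894 J/mol = −307 kJ/mol.

−307 kJ/mol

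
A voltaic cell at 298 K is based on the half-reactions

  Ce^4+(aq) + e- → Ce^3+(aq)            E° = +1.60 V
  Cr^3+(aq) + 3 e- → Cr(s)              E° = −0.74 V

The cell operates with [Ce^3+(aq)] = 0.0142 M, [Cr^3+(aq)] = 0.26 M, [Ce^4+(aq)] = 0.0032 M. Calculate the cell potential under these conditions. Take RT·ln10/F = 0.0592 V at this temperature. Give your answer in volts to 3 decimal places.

+2.313 V

The Ce⁴⁺/Ce³⁺ couple has the more positive E°, so it is the cathode; Cr³⁺/Cr is the anode.
The standard potential is +1.60 − (−0.74) = +2.34 V and the balanced reaction transfers n = 3 electrons.
Balancing gives 3 Ce^4+(aq) + Cr(s) → 3 Ce^3+(aq) + Cr^3+(aq); hence Q = ([Ce^3+(aq)]^3·[Cr^3+(aq)]) / [Ce^4+(aq)]^3 = 22.7 (log Q = 1.356).
By the Nernst equation, E = +2.34 − (0.0592/3)·(1.356) = +2.313 V.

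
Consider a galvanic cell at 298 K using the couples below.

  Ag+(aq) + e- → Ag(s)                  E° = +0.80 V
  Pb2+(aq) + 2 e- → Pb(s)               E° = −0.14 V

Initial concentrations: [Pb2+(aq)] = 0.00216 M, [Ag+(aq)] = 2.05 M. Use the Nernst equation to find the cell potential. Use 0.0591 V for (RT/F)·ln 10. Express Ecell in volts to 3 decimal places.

The Ag⁺/Ag couple has the more positive E°, so it is the cathode; Pb²⁺/Pb is the anode.
E°cell = E°cat − E°an = +0.80 − (−0.14) = +0.94 V; n = 2.
Balancing gives 2 Ag+(aq) + Pb(s) → 2 Ag(s) + Pb2+(aq); hence Q = [Pb2+(aq)] / [Ag+(aq)]^2 = 0.000514 (log Q = −3.289).
Applying E = E° − (RT ln10/nF)·log Q gives +0.94 − (0.0591/2)(−3.289) = +1.037 V.

+1.037 V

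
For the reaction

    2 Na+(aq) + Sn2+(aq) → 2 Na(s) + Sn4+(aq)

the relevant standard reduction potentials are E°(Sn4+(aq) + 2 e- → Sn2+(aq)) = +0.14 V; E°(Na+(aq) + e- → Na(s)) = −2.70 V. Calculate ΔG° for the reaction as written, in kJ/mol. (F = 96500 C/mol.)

In the reaction as written Na+(aq) is reduced, so the Na⁺/Na couple is the cathode and Sn⁴⁺/Sn²⁺ is the anode.
E°cell = −2.70 − (+0.14) = −2.84 V; balancing electrons gives n = 2.
ΔG° = −nFE°cell = −(2)(96500)(−2.84) J/mol = +548 kJ/mol.

+548 kJ/mol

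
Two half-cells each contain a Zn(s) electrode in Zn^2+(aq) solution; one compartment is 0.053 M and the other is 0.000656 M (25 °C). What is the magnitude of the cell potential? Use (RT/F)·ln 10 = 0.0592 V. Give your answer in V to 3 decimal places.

0.056 V

For a concentration cell E°cell = 0, since both electrodes use the same couple.
The compartment with the higher Zn^2+(aq) concentration (0.053 M) acts as the cathode; ions are reduced there and produced at the dilute (0.000656 M) anode.
With n = 2, Ecell = −(0.0592/2)·log([dilute]/[conc]) = −(0.0592/2)·log(0.000656/0.053) = +0.056 V.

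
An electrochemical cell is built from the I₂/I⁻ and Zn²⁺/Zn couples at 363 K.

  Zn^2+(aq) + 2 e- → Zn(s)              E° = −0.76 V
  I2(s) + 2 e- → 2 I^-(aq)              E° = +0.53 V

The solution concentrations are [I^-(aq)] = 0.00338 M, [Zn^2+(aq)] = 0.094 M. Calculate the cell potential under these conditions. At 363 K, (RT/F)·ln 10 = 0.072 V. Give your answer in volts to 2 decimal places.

+1.50 V

I₂/I⁻ is reduced (cathode, E° = +0.53 V) and Zn²⁺/Zn is oxidized (anode).
E°cell = +0.53 − (−0.76) = +1.29 V, with n = 2 electrons transferred.
Balancing gives I2(s) + Zn(s) → 2 I^-(aq) + Zn^2+(aq); hence Q = [I^-(aq)]^2·[Zn^2+(aq)] = 1.07×10^−6 (log Q = −5.969).
By the Nernst equation, E = +1.29 − (0.072/2)·(−5.969) = +1.50 V.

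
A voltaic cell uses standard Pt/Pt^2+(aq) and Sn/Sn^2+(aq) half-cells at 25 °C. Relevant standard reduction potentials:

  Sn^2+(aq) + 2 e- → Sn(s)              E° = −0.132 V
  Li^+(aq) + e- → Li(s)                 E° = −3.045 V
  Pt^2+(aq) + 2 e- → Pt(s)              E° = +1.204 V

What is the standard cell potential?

The Pt²⁺/Pt couple has the higher E°, so Pt ion is reduced (cathode) and Sn is oxidized (anode).
E°cell = E°(cathode) − E°(anode) = +1.204 − (−0.132) = +1.336 V.

+1.336 V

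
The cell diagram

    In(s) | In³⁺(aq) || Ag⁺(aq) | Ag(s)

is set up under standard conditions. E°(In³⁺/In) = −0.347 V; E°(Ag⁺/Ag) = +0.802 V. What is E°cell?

By convention the left-hand electrode in cell notation is the anode (oxidation) and the right-hand electrode is the cathode (reduction).
E°cell = E°(right) − E°(left) = +0.802 − (−0.347) = +1.149 V.

+1.149 V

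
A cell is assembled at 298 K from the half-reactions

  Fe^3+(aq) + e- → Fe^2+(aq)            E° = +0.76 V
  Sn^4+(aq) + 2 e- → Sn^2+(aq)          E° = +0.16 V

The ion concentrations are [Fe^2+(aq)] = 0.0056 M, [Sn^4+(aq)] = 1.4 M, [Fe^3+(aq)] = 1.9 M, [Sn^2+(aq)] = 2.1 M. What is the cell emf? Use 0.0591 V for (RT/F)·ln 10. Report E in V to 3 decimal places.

+0.755 V

Since E°(Fe³⁺/Fe²⁺) > E°(Sn⁴⁺/Sn²⁺), Fe³⁺/Fe²⁺ serves as the cathode.
The standard potential is +0.76 − (+0.16) = +0.60 V and the balanced reaction transfers n = 2 electrons.
Balancing gives 2 Fe^3+(aq) + Sn^2+(aq) → 2 Fe^2+(aq) + Sn^4+(aq); hence Q = ([Fe^2+(aq)]^2·[Sn^4+(aq)]) / ([Fe^3+(aq)]^2·[Sn^2+(aq)]) = 5.79×10^−6 (log Q = −5.237).
E = E° − (0.0591/n)·log Q = +0.60 − (0.0591/2)(−5.237) = +0.755 V.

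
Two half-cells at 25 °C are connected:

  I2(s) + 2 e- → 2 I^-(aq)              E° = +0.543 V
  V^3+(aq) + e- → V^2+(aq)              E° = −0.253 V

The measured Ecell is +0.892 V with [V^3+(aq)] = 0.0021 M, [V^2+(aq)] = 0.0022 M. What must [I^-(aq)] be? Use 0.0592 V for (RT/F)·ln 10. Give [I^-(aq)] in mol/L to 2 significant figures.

With I₂/I⁻ at the cathode and V³⁺/V²⁺ at the anode, E°cell = +0.543 − (−0.253) = +0.796 V (n = 2).
Since E = E° − (0.0592/n)·log Q, log Q = n(E° − E)/0.0592 = −3.243.
For I2(s) + 2 V^2+(aq) → 2 I^-(aq) + 2 V^3+(aq), the reaction quotient is Q = ([I^-(aq)]^2·[V^3+(aq)]^2) / [V^2+(aq)]^2.
Isolating [I^-(aq)] in Q = 10^{−3.243} yields log [I^-(aq)] = −1.601, i.e. 0.025 M.

0.025 M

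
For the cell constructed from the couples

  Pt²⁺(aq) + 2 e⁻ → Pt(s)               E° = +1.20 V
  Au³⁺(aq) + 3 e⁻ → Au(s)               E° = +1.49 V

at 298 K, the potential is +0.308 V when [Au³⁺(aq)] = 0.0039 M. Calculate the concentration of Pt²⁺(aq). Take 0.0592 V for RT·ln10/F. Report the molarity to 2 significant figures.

0.0061 M

With Au³⁺/Au at the cathode and Pt²⁺/Pt at the anode, E°cell = +1.49 − (+1.20) = +0.29 V (n = 6).
Since E = E° − (0.0592/n)·log Q, log Q = n(E° − E)/0.0592 = −1.824.
For 2 Au³⁺(aq) + 3 Pt(s) → 2 Au(s) + 3 Pt²⁺(aq), the reaction quotient is Q = [Pt²⁺(aq)]^3 / [Au³⁺(aq)]^2.
Isolating [Pt²⁺(aq)] in Q = 10^{−1.824} yields log [Pt²⁺(aq)] = −2.214, i.e. 0.0061 M.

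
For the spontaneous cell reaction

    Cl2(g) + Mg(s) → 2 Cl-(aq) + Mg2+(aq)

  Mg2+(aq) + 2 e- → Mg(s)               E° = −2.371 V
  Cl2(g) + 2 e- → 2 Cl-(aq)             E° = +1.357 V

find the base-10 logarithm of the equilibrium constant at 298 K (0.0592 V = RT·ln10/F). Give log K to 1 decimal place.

The Cl₂/Cl⁻ couple is reduced (cathode); E°cell = +1.357 − (−2.371) = +3.728 V with n = 2.
At equilibrium E = 0, so log K = nE°cell / 0.0592 = (2)(+3.728) / 0.0592 = 125.9.

log K = 125.9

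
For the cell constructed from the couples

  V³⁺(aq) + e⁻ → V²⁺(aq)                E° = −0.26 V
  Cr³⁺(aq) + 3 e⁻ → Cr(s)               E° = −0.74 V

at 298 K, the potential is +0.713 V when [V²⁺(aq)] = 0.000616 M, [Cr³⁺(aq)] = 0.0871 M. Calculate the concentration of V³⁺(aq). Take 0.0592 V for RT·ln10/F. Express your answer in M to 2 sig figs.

2.4 M

V³⁺/V²⁺ is the cathode (higher E°); E°cell = −0.26 − (−0.74) = +0.48 V with n = 3.
From the Nernst equation, log Q = n(E° − E)/0.0592 = 3·(+0.48 − (+0.713))/0.0592 = −11.807.
Balancing electrons gives 3 V³⁺(aq) + Cr(s) → 3 V²⁺(aq) + Cr³⁺(aq); thus Q = ([V²⁺(aq)]^3·[Cr³⁺(aq)]) / [V³⁺(aq)]^3.
Solving for the unknown gives log [V³⁺(aq)] = 0.372, so [V³⁺(aq)] ≈ 2.4 M.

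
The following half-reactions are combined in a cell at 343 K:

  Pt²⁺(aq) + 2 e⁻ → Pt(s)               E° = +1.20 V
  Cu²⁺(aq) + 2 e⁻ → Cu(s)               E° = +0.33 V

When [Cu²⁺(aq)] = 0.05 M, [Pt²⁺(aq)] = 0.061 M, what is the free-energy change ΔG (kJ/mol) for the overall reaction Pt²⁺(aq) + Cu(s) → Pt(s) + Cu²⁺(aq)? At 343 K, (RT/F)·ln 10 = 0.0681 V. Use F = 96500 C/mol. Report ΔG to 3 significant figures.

With Pt²⁺/Pt reduced at the cathode, E°cell = +1.20 − (+0.33) = +0.87 V and n = 2.
The reaction quotient is [Cu²⁺(aq)] / [Pt²⁺(aq)] = 0.82; by Nernst, E = +0.87 − (0.0681/2)(−0.086) = +0.8729 V.
ΔG = −nFE = −(2)(96500)(+0.8729) J/mol = −168 kJ/mol.

−168 kJ/mol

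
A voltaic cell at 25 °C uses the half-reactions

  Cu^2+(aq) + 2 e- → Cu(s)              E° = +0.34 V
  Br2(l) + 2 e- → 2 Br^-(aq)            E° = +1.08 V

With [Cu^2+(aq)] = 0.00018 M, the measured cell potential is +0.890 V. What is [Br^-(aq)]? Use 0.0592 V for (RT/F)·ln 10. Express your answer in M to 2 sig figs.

With Br₂/Br⁻ at the cathode and Cu²⁺/Cu at the anode, E°cell = +1.08 − (+0.34) = +0.74 V (n = 2).
Rearranging E = E° − (0.0592/n)·log Q gives log Q = 2(+0.74 − (+0.890))/0.0592 = −5.068.
Balancing electrons gives Br2(l) + Cu(s) → 2 Br^-(aq) + Cu^2+(aq); thus Q = [Br^-(aq)]^2·[Cu^2+(aq)].
Solving for the unknown gives log [Br^-(aq)] = −0.662, so [Br^-(aq)] ≈ 0.22 M.

0.22 M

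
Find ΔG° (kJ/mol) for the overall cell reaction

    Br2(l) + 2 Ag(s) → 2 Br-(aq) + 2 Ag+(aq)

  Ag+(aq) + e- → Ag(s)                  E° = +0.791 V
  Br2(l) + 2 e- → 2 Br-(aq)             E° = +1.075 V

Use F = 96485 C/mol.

−54.8 kJ/mol

In the reaction as written Br2(l) is reduced, so the Br₂/Br⁻ couple is the cathode and Ag⁺/Ag is the anode.
E°cell = +1.075 − (+0.791) = +0.284 V; balancing electrons gives n = 2.
ΔG° = −nFE°cell = −(2)(96485)(+0.284) J/mol = −54.8 kJ/mol.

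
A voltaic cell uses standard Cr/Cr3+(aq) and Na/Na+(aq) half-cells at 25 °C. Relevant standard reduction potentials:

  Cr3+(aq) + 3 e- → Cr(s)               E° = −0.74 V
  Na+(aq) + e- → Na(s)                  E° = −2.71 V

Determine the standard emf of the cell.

+1.97 V

Of the two couples in this cell, the one with the more positive reduction potential is reduced at the cathode: here that is Cr³⁺/Cr (−0.74 V); Na⁺/Na (−2.71 V) is the anode.
E°cell = E°(cathode) − E°(anode) = −0.74 − (−2.71) = +1.97 V.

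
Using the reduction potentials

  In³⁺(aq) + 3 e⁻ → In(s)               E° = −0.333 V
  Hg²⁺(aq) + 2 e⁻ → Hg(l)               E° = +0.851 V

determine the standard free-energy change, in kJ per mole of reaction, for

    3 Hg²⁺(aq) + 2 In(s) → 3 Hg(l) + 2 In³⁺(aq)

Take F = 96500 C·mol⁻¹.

In the reaction as written Hg²⁺(aq) is reduced, so the Hg²⁺/Hg couple is the cathode and In³⁺/In is the anode.
E°cell = +0.851 − (−0.333) = +1.184 V; balancing electrons gives n = 6.
ΔG° = −nFE°cell = −(6)(96500)(+1.184) J/mol = −686 kJ/mol.

−686 kJ/mol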